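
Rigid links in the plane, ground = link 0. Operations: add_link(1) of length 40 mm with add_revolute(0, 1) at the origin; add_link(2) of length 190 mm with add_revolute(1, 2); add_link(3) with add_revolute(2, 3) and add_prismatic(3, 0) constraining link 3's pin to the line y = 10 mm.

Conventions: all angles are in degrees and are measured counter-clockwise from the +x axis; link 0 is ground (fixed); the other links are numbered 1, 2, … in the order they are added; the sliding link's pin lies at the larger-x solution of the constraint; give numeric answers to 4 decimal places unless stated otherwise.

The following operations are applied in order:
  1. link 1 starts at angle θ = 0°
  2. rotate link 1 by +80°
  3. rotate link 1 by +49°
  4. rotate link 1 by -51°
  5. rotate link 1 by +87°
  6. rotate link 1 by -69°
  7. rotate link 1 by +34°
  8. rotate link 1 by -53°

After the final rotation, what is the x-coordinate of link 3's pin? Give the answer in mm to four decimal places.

geometry: r = 40 mm, L = 190 mm, e = 10 mm; θ starts at 0°
rotate link 1 by +80°: θ ← 0° +80° = 80°
rotate link 1 by +49°: θ ← 80° +49° = 129°
rotate link 1 by -51°: θ ← 129° -51° = 78°
rotate link 1 by +87°: θ ← 78° +87° = 165°
rotate link 1 by -69°: θ ← 165° -69° = 96°
rotate link 1 by +34°: θ ← 96° +34° = 130°
rotate link 1 by -53°: θ ← 130° -53° = 77°
crank pin P = (r cos θ, r sin θ) = (8.998042, 38.974803)
h = r sin θ − e = 38.974803 − 10 = 28.974803
x = r cos θ + √(L² − h²) = 8.998042 + 187.777690 = 196.775732

196.7757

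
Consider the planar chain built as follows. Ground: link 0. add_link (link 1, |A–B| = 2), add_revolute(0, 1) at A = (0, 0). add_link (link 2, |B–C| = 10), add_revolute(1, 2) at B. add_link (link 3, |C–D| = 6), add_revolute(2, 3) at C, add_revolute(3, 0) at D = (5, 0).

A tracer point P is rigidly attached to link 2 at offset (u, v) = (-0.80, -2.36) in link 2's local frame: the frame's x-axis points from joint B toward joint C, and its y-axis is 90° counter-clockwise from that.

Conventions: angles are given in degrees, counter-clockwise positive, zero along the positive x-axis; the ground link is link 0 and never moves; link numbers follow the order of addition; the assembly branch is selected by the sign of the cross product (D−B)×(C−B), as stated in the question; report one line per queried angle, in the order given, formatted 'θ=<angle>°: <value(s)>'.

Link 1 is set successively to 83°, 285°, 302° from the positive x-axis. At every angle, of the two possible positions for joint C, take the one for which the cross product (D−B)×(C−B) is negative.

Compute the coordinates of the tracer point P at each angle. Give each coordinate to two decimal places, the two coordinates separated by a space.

A=(0,0), D=(5.00,0)
θ=83°: B = A + 2.00·(cos83°, sin83°) = (0.2437, 1.9851)
θ=83°: |BD| = 5.1539
θ=83°: circle(B,10.00) ∩ circle(D,6.00): a=8.7858, h=4.7759
θ=83°:   candidates: C₊=(10.1912,3.0085) cross=24.614; C₋=(6.5122,-5.8063) cross=-24.614
θ=83°:   branch - wants cross < 0 → take C=(6.5122,-5.8063) (cross=-24.614)
θ=83°: ex = (C−B)/|BC| = (0.6269,-0.7791); ey = (0.7791,0.6269)
θ=83°: P = B + -0.80·ex + -2.36·ey = (-2.0965,1.1290)
θ=285°: B = A + 2.00·(cos285°, sin285°) = (0.5176, -1.9319)
θ=285°: |BD| = 4.8809
θ=285°: circle(B,10.00) ∩ circle(D,6.00): a=8.9966, h=4.3660
θ=285°:   candidates: C₊=(7.0515,5.6384) cross=21.310; C₋=(10.5076,-2.3805) cross=-21.310
θ=285°:   branch - wants cross < 0 → take C=(10.5076,-2.3805) (cross=-21.310)
θ=285°: ex = (C−B)/|BC| = (0.9990,-0.0449); ey = (0.0449,0.9990)
θ=285°: P = B + -0.80·ex + -2.36·ey = (-0.3874,-4.2536)
θ=302°: B = A + 2.00·(cos302°, sin302°) = (1.0598, -1.6961)
θ=302°: |BD| = 4.2897
θ=302°: circle(B,10.00) ∩ circle(D,6.00): a=9.6046, h=2.7843
θ=302°:   candidates: C₊=(8.7809,4.6588) cross=11.944; C₋=(10.9826,-0.4560) cross=-11.944
θ=302°:   branch - wants cross < 0 → take C=(10.9826,-0.4560) (cross=-11.944)
θ=302°: ex = (C−B)/|BC| = (0.9923,0.1240); ey = (-0.1240,0.9923)
θ=302°: P = B + -0.80·ex + -2.36·ey = (0.5587,-4.1371)

θ=83°: -2.10 1.13
θ=285°: -0.39 -4.25
θ=302°: 0.56 -4.14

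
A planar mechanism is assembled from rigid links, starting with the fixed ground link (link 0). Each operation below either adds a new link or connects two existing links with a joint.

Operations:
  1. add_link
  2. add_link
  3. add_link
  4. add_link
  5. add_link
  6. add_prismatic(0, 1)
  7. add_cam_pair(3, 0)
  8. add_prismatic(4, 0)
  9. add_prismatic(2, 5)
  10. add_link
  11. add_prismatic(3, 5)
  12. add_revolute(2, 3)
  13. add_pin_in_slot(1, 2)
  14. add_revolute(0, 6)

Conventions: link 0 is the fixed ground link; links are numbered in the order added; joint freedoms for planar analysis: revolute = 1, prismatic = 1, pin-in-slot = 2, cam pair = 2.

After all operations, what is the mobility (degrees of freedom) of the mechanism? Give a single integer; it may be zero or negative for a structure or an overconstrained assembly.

L=1 J1=0 J2=0
add link → L=2 J1=0 J2=0
add link → L=3 J1=0 J2=0
add link → L=4 J1=0 J2=0
add link → L=5 J1=0 J2=0
add link → L=6 J1=0 J2=0
P@0,1 dof=1 J1 → L=6 J1=1 J2=0
C@3,0 dof=2 J2 → L=6 J1=1 J2=1
P@4,0 dof=1 J1 → L=6 J1=2 J2=1
P@2,5 dof=1 J1 → L=6 J1=3 J2=1
add link → L=7 J1=3 J2=1
P@3,5 dof=1 J1 → L=7 J1=4 J2=1
R@2,3 dof=1 J1 → L=7 J1=5 J2=1
PS@1,2 dof=2 J2 → L=7 J1=5 J2=2
R@0,6 dof=1 J1 → L=7 J1=6 J2=2
M=3(L−1)−2J1−J2=3·6−2·6−2=4

M = 4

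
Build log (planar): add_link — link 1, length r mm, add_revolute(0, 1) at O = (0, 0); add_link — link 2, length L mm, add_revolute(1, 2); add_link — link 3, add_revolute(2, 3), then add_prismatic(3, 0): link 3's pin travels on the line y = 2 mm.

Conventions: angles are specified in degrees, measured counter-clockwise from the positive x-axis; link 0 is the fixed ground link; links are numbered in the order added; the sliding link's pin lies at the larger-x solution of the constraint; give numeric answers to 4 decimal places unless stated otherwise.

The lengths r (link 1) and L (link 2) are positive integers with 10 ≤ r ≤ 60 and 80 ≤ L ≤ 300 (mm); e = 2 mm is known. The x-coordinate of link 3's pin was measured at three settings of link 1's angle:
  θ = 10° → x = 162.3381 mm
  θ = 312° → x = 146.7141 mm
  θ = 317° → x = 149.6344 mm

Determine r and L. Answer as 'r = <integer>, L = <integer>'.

constraint per measurement: (x − r cos θ)² + (r sin θ − e)² = L²
subtracting the θ₁ and θ₂ equations cancels the r² and L² terms:
r = (x₁² − x₂²) / (2[(x₁cos θ₁ + e sin θ₁) − (x₂cos θ₂ + e sin θ₂)]) = 38.0001 → r = 38
L² = (x₁ − r cos θ₁)² + (r sin θ₁ − e)² = 15625.0059 → L = 125.0000 → L = 125
check at θ₃=317°: x = 149.6344 (printed 149.6344) ✓

r = 38, L = 125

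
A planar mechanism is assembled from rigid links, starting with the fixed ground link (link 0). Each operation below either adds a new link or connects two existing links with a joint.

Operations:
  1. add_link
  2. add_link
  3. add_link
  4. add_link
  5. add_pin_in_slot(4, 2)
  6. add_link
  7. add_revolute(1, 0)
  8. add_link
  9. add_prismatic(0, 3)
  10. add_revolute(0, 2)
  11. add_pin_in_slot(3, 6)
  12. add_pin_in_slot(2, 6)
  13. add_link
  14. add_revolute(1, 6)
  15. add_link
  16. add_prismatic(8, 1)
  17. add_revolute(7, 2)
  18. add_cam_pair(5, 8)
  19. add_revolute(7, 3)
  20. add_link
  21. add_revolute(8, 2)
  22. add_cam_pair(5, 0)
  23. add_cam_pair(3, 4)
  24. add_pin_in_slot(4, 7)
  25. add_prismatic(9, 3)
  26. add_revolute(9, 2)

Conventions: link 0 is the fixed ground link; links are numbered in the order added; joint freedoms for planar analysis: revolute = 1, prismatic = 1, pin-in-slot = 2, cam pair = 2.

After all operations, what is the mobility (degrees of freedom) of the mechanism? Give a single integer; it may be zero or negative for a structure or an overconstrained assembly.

(L,J1,J2)=(1,0,0); link0 fixed
link1: (2,0,0)
link2: (3,0,0)
link3: (4,0,0)
link4: (5,0,0)
PS 4-2 [J2]: (5,0,1)
link5: (6,0,1)
R 1-0 [J1]: (6,1,1)
link6: (7,1,1)
P 0-3 [J1]: (7,2,1)
R 0-2 [J1]: (7,3,1)
PS 3-6 [J2]: (7,3,2)
PS 2-6 [J2]: (7,3,3)
link7: (8,3,3)
R 1-6 [J1]: (8,4,3)
link8: (9,4,3)
P 8-1 [J1]: (9,5,3)
R 7-2 [J1]: (9,6,3)
C 5-8 [J2]: (9,6,4)
R 7-3 [J1]: (9,7,4)
link9: (10,7,4)
R 8-2 [J1]: (10,8,4)
C 5-0 [J2]: (10,8,5)
C 3-4 [J2]: (10,8,6)
PS 4-7 [J2]: (10,8,7)
P 9-3 [J1]: (10,9,7)
R 9-2 [J1]: (10,10,7)
Grübler: 3·9 − 2·10 − 7 = 0

M = 0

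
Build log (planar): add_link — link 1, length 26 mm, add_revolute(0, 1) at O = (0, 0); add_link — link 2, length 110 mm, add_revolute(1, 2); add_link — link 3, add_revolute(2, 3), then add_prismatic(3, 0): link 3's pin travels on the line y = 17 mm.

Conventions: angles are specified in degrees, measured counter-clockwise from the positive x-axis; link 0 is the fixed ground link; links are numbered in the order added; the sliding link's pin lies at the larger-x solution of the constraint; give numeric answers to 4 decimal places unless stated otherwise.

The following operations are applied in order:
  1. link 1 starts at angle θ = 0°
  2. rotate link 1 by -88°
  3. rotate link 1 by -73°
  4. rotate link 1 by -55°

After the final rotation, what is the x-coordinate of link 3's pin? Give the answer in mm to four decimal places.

geometry: r = 26 mm, L = 110 mm, e = 17 mm; θ starts at 0°
rotate link 1 by -88°: θ ← 0° -88° = -88°
rotate link 1 by -73°: θ ← -88° -73° = -161°
rotate link 1 by -55°: θ ← -161° -55° = -216°
crank pin P = (r cos θ, r sin θ) = (-21.034442, 15.282417)
h = r sin θ − e = 15.282417 − 17 = -1.717583
x = r cos θ + √(L² − h²) = -21.034442 + 109.986590 = 88.952148

88.9521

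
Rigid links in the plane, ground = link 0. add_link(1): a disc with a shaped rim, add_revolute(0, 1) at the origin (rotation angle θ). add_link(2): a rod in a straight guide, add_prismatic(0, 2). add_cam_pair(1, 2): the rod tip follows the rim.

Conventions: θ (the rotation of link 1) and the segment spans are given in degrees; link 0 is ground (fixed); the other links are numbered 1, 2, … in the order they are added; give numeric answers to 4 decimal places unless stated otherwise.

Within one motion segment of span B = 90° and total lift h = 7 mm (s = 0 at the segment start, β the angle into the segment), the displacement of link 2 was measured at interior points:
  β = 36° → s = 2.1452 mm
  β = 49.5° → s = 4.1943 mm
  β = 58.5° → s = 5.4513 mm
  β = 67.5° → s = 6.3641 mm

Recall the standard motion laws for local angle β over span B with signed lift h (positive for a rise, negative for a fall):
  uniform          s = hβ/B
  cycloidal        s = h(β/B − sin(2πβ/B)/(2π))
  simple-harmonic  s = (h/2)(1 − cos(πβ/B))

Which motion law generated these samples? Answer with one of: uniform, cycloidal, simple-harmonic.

candidates at β/B = r: uniform s = h·r (linear in β); cycloidal s = h·(r − sin(2πr)/(2π)); simple-harmonic s = (h/2)(1 − cos(πr))
β=36°: printed 2.1452 | uniform 2.8000, cycloidal 2.1452, simple-harmonic 2.4184
β=49.5°: printed 4.1943 | uniform 3.8500, cycloidal 4.1943, simple-harmonic 4.0475
β=58.5°: printed 5.4513 | uniform 4.5500, cycloidal 5.4513, simple-harmonic 5.0890
β=67.5°: printed 6.3641 | uniform 5.2500, cycloidal 6.3641, simple-harmonic 5.9749
only one law matches every sample → cycloidal

cycloidal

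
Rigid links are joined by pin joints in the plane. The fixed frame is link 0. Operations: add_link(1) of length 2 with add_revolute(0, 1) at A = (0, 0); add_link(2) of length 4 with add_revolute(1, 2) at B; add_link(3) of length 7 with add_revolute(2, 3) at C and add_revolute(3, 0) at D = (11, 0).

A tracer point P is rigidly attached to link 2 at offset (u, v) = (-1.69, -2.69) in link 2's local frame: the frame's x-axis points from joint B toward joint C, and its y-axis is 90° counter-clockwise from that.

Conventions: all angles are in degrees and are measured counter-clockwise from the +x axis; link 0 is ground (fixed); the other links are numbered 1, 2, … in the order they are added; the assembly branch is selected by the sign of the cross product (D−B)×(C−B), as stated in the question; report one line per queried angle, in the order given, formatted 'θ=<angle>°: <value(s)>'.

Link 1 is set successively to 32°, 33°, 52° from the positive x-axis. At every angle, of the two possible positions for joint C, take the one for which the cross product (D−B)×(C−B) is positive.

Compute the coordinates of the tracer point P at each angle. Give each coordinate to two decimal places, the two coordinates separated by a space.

A=(0,0), D=(11.00,0)
θ=32°: B = A + 2.00·(cos32°, sin32°) = (1.6961, 1.0598)
θ=32°: |BD| = 9.3641
θ=32°: circle(B,4.00) ∩ circle(D,7.00): a=2.9200, h=2.7338
θ=32°:   candidates: C₊=(4.9067,3.4456) cross=25.600; C₋=(4.2879,-1.9869) cross=-25.600
θ=32°:   branch + wants cross > 0 → take C=(4.9067,3.4456) (cross=25.600)
θ=32°: ex = (C−B)/|BC| = (0.8027,0.5964); ey = (-0.5964,0.8027)
θ=32°: P = B + -1.69·ex + -2.69·ey = (1.9440,-2.1073)
θ=33°: B = A + 2.00·(cos33°, sin33°) = (1.6773, 1.0893)
θ=33°: |BD| = 9.3861
θ=33°: circle(B,4.00) ∩ circle(D,7.00): a=2.9351, h=2.7176
θ=33°:   candidates: C₊=(4.9080,3.4478) cross=25.507; C₋=(4.2772,-1.9505) cross=-25.507
θ=33°:   branch + wants cross > 0 → take C=(4.9080,3.4478) (cross=25.507)
θ=33°: ex = (C−B)/|BC| = (0.8077,0.5896); ey = (-0.5896,0.8077)
θ=33°: P = B + -1.69·ex + -2.69·ey = (1.8985,-2.0798)
θ=52°: B = A + 2.00·(cos52°, sin52°) = (1.2313, 1.5760)
θ=52°: |BD| = 9.8950
θ=52°: circle(B,4.00) ∩ circle(D,7.00): a=3.2800, h=2.2895
θ=52°:   candidates: C₊=(4.8341,3.3138) cross=22.654; C₋=(4.1048,-1.2066) cross=-22.654
θ=52°:   branch + wants cross > 0 → take C=(4.8341,3.3138) (cross=22.654)
θ=52°: ex = (C−B)/|BC| = (0.9007,0.4345); ey = (-0.4345,0.9007)
θ=52°: P = B + -1.69·ex + -2.69·ey = (0.8778,-1.5811)

θ=32°: 1.94 -2.11
θ=33°: 1.90 -2.08
θ=52°: 0.88 -1.58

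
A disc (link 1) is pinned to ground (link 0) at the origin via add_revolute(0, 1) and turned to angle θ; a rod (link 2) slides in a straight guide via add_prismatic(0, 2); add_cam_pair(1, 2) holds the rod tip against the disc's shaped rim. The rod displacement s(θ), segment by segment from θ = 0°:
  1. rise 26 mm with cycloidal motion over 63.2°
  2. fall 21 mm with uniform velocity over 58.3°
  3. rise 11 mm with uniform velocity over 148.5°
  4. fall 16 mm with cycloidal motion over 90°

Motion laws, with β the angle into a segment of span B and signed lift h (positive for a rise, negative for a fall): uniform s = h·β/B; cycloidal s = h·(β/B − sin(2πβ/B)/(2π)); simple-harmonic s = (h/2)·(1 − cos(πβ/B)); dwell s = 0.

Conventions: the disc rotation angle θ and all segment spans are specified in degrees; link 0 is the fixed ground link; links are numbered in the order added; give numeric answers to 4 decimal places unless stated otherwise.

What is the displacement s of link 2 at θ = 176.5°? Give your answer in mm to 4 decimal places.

segment 1 (0° to 63.2°, cycloidal, h = 26) is passed completely: s = 0.0000 + (26) = 26.0000
segment 2 (63.2° to 121.5°, uniform, h = -21) is passed completely: s = 26.0000 + (-21) = 5.0000
θ = 176.5° falls in segment 3 (121.5° to 270°, uniform, h = 11): β = 176.5 − 121.5 = 55°, B = 148.5°; Δs = 11·55/148.5 = 4.0741; s = 5.0000 + 4.0741 = 9.0741

9.0741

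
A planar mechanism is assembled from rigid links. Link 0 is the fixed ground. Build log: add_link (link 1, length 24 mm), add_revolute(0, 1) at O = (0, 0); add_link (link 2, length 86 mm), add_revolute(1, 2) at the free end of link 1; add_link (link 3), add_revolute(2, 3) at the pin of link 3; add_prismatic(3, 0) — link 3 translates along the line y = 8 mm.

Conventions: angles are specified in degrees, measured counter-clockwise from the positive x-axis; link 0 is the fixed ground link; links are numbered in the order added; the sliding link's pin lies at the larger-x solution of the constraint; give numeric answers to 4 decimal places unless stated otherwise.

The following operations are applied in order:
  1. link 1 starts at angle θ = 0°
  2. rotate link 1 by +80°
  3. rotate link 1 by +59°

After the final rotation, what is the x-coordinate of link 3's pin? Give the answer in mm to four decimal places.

geometry: r = 24 mm, L = 86 mm, e = 8 mm; θ starts at 0°
rotate link 1 by +80°: θ ← 0° +80° = 80°
rotate link 1 by +59°: θ ← 80° +59° = 139°
crank pin P = (r cos θ, r sin θ) = (-18.113030, 15.745417)
h = r sin θ − e = 15.745417 − 8 = 7.745417
x = r cos θ + √(L² − h²) = -18.113030 + 85.650502 = 67.537472

67.5375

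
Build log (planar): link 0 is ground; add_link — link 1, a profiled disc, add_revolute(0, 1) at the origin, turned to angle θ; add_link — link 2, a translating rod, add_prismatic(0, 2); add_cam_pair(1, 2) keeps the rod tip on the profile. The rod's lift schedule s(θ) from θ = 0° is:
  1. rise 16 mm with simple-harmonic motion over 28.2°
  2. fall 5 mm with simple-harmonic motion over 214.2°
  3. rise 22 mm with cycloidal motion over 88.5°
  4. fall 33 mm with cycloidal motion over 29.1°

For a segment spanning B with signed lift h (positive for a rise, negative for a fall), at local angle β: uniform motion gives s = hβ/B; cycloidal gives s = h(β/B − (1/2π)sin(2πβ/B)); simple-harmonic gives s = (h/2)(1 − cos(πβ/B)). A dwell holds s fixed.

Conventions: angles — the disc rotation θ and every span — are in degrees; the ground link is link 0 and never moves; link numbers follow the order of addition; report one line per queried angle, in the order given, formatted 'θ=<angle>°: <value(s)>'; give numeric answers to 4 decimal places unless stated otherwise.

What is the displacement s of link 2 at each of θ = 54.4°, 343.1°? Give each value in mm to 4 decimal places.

seg 1 [0°–28.2°] simple-harmonic, h=16: full span → s += 16 → s = 16.0000
seg 2 [28.2°–242.4°] simple-harmonic, h=-5: θ=54.4° here. β=26.2, B=214.2. -5/2·(1 − cos(π·0.1223)) = -0.1823 → s = 15.8177
seg 2 [28.2°–242.4°] simple-harmonic, h=-5: full span → s += -5 → s = 11.0000
seg 3 [242.4°–330.9°] cycloidal, h=22: full span → s += 22 → s = 33.0000
seg 4 [330.9°–360°] cycloidal, h=-33: θ=343.1° here. β=12.2, B=29.1. -33·(0.4192 − sin(2π·0.4192)/(2π)) = -11.2830 → s = 21.7170

θ=54.4°: 15.8177
θ=343.1°: 21.7170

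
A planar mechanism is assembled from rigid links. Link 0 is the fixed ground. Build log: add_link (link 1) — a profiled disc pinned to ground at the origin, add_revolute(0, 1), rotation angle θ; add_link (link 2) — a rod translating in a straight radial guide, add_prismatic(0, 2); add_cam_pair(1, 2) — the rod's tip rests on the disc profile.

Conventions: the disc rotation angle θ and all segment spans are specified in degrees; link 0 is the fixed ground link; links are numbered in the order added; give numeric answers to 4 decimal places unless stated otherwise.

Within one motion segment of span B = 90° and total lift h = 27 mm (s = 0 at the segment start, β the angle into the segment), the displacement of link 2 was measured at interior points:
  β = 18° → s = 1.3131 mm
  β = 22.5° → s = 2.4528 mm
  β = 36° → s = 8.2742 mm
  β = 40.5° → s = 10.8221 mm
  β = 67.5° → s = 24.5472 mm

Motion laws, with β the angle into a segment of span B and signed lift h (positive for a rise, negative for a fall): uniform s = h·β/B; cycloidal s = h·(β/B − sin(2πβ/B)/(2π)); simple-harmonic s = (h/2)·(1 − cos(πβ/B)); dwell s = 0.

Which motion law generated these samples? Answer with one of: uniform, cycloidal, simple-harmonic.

candidates at β/B = r: uniform s = h·r (linear in β); cycloidal s = h·(r − sin(2πr)/(2π)); simple-harmonic s = (h/2)(1 − cos(πr))
β=18°: printed 1.3131 | uniform 5.4000, cycloidal 1.3131, simple-harmonic 2.5783
β=22.5°: printed 2.4528 | uniform 6.7500, cycloidal 2.4528, simple-harmonic 3.9541
β=36°: printed 8.2742 | uniform 10.8000, cycloidal 8.2742, simple-harmonic 9.3283
β=40.5°: printed 10.8221 | uniform 12.1500, cycloidal 10.8221, simple-harmonic 11.3881
β=67.5°: printed 24.5472 | uniform 20.2500, cycloidal 24.5472, simple-harmonic 23.0459
only one law matches every sample → cycloidal

cycloidal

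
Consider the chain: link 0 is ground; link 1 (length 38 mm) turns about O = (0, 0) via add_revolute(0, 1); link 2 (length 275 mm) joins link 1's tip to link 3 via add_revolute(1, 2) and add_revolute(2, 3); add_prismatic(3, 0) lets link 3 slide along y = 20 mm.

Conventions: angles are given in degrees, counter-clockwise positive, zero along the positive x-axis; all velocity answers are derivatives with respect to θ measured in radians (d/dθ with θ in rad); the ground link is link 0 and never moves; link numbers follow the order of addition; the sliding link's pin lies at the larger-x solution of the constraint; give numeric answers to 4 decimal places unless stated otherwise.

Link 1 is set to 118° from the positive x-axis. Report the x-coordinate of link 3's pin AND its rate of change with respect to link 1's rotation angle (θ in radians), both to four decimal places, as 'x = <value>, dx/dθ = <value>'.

geometry: r = 38 mm, L = 275 mm, e = 20 mm
crank pin P = (r cos θ, r sin θ) = (-17.839919, 33.552009)
h = r sin θ − e = 33.552009 − 20 = 13.552009
x = r cos θ + √(L² − h²) = -17.839919 + 274.665875 = 256.825956
dx/dθ = −r sin θ − h·r cos θ/√(L² − h²) (θ in radians; h = 13.552009) = -32.671787

x = 256.8260, dx/dθ = -32.6718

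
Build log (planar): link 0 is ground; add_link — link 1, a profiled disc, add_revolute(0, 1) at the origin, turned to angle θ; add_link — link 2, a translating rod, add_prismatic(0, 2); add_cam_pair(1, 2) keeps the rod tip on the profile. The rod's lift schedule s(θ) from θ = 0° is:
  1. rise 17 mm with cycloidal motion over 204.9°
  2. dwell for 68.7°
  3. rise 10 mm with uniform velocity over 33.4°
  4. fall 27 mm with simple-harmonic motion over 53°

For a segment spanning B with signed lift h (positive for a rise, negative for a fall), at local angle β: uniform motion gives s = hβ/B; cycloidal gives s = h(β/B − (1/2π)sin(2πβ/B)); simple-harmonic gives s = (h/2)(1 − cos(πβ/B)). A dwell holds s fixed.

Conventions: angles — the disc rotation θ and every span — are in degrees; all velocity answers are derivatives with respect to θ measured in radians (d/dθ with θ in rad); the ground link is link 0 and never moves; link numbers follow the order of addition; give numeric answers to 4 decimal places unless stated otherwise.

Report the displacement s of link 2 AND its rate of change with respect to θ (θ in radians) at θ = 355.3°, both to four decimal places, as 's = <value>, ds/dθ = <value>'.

seg 1 [0°–204.9°] cycloidal, h=17: full span → s += 17 → s = 17.0000
seg 2 [204.9°–273.6°] dwell: s stays 17.0000
seg 3 [273.6°–307°] uniform, h=10: full span → s += 10 → s = 27.0000
seg 4 [307°–360°] simple-harmonic, h=-27: θ=355.3° here. β=48.3, B=53. -27/2·(1 − cos(π·0.9113)) = -26.4795 → s = 0.5205
velocity in seg [307°–360°] (simple-harmonic), θ in radians: β = 48.3° = 0.8430 rad, B = 53° = 0.9250 rad; ds/dθ = (πh/(2B)) sin(πβ/B) = (π·(-27)/(2·0.9250)) sin(π·0.9113) = -12.608683 mm/rad

s = 0.5205, ds/dθ = -12.6087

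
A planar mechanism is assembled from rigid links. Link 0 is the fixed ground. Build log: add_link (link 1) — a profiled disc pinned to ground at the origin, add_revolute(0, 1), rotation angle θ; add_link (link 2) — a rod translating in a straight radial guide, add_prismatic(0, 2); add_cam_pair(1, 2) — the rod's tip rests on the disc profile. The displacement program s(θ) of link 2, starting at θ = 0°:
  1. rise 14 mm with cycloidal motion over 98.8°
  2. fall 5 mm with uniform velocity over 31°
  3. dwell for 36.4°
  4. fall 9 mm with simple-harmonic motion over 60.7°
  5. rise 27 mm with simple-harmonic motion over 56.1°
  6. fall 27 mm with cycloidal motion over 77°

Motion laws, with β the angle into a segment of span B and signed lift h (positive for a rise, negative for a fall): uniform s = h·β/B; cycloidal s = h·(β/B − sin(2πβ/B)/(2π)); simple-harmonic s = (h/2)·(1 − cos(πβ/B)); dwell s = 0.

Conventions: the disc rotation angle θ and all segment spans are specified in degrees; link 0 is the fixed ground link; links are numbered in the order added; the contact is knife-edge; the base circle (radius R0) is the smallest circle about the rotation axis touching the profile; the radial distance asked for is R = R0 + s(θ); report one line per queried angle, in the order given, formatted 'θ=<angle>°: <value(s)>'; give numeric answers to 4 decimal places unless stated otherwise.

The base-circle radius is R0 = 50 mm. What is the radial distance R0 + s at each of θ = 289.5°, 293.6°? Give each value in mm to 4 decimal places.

seg 1 [0°–98.8°] cycloidal, h=14: full span → s += 14 → s = 14.0000
seg 2 [98.8°–129.8°] uniform, h=-5: full span → s += -5 → s = 9.0000
seg 3 [129.8°–166.2°] dwell: s stays 9.0000
seg 4 [166.2°–226.9°] simple-harmonic, h=-9: full span → s += -9 → s = 0.0000
seg 5 [226.9°–283°] simple-harmonic, h=27: full span → s += 27 → s = 27.0000
seg 6 [283°–360°] cycloidal, h=-27: θ=289.5° here. β=6.5, B=77. -27·(0.0844 − sin(2π·0.0844)/(2π)) = -0.1054 → s = 26.8946
seg 6 [283°–360°] cycloidal, h=-27: θ=293.6° here. β=10.6, B=77. -27·(0.1377 − sin(2π·0.1377)/(2π)) = -0.4464 → s = 26.5536
θ=289.5°: R = R0 + s = 50 + 26.8946 = 76.8946
θ=293.6°: R = R0 + s = 50 + 26.5536 = 76.5536

θ=289.5°: 76.8946
θ=293.6°: 76.5536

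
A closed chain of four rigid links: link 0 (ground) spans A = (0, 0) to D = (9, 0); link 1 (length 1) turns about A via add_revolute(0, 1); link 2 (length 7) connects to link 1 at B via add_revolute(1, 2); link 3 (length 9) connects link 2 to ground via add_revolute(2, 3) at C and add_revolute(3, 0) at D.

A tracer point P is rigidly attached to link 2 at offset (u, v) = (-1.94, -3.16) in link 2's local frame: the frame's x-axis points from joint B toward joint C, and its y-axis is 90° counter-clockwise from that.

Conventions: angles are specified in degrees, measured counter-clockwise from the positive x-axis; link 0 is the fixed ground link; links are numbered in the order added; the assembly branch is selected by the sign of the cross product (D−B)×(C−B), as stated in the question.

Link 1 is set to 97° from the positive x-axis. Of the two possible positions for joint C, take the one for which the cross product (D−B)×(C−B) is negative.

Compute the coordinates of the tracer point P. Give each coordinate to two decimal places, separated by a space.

A=(0,0), D=(9.00,0)
B = A + 1.00·(cos97°, sin97°) = (-0.1219, 0.9925)
|BD| = 9.1757
circle(B,7.00) ∩ circle(D,9.00): a=2.8441, h=6.3962
  candidates: C₊=(3.3974,7.0435) cross=58.689; C₋=(2.0137,-5.6737) cross=-58.689
  branch - wants cross < 0 → take C=(2.0137,-5.6737) (cross=-58.689)
ex = (C−B)/|BC| = (0.3051,-0.9523); ey = (0.9523,0.3051)
P = B + -1.94·ex + -3.16·ey = (-3.7231,1.8760)

-3.72 1.88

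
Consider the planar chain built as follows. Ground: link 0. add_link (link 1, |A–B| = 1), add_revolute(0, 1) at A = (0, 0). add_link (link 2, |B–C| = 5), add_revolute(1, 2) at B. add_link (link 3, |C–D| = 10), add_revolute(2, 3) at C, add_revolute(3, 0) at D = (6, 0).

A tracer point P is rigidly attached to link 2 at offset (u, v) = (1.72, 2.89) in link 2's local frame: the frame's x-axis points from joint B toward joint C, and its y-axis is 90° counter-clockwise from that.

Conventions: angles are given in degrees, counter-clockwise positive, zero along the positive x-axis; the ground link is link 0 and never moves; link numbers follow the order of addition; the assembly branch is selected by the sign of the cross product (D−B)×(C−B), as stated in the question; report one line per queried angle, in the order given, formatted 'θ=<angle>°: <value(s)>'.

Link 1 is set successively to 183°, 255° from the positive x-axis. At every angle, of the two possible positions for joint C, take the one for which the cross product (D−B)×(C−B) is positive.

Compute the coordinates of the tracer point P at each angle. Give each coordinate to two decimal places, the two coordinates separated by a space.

A=(0,0), D=(6.00,0)
θ=183°: B = A + 1.00·(cos183°, sin183°) = (-0.9986, -0.0523)
θ=183°: |BD| = 6.9988
θ=183°: circle(B,5.00) ∩ circle(D,10.00): a=-1.8586, h=4.6417
θ=183°:   candidates: C₊=(-2.8919,4.5753) cross=32.487; C₋=(-2.8225,-4.7078) cross=-32.487
θ=183°:   branch + wants cross > 0 → take C=(-2.8919,4.5753) (cross=32.487)
θ=183°: ex = (C−B)/|BC| = (-0.3787,0.9255); ey = (-0.9255,-0.3787)
θ=183°: P = B + 1.72·ex + 2.89·ey = (-4.3247,0.4453)
θ=255°: B = A + 1.00·(cos255°, sin255°) = (-0.2588, -0.9659)
θ=255°: |BD| = 6.3329
θ=255°: circle(B,5.00) ∩ circle(D,10.00): a=-2.7550, h=4.1725
θ=255°:   candidates: C₊=(-3.6180,2.7376) cross=26.424; C₋=(-2.3452,-5.5098) cross=-26.424
θ=255°:   branch + wants cross > 0 → take C=(-3.6180,2.7376) (cross=26.424)
θ=255°: ex = (C−B)/|BC| = (-0.6718,0.7407); ey = (-0.7407,-0.6718)
θ=255°: P = B + 1.72·ex + 2.89·ey = (-3.5550,-1.6335)

θ=183°: -4.32 0.45
θ=255°: -3.56 -1.63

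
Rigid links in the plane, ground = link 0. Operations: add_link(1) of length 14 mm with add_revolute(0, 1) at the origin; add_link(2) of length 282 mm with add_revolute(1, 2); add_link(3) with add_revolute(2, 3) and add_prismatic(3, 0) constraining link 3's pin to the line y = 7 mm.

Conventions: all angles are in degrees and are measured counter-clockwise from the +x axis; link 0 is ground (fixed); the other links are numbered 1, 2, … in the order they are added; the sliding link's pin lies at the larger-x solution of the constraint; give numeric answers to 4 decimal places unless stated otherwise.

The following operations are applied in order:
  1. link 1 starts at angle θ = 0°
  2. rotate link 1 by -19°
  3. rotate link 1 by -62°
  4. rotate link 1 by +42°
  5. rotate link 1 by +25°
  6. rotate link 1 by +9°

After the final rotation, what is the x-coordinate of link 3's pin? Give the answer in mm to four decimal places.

geometry: r = 14 mm, L = 282 mm, e = 7 mm; θ starts at 0°
rotate link 1 by -19°: θ ← 0° -19° = -19°
rotate link 1 by -62°: θ ← -19° -62° = -81°
rotate link 1 by +42°: θ ← -81° +42° = -39°
rotate link 1 by +25°: θ ← -39° +25° = -14°
rotate link 1 by +9°: θ ← -14° +9° = -5°
crank pin P = (r cos θ, r sin θ) = (13.946726, -1.220180)
h = r sin θ − e = -1.220180 − 7 = -8.220180
x = r cos θ + √(L² − h²) = 13.946726 + 281.880167 = 295.826893

295.8269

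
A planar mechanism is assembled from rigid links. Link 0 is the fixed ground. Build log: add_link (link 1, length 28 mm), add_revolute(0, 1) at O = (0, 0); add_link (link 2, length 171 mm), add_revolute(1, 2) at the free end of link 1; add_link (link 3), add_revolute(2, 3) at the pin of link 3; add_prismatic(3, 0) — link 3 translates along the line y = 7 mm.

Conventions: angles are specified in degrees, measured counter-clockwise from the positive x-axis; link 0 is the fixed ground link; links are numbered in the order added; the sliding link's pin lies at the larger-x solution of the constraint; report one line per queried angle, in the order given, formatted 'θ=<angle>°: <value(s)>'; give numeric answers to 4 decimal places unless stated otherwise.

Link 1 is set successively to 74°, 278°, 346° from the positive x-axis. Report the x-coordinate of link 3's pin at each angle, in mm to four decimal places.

geometry: r = 28 mm, L = 171 mm, e = 7 mm
θ=74°: crank pin P = (r cos θ, r sin θ) = (7.717846, 26.915327)
θ=74°: h = r sin θ − e = 26.915327 − 7 = 19.915327
θ=74°: x = r cos θ + √(L² − h²) = 7.717846 + 169.836332 = 177.554178
θ=278°: crank pin P = (r cos θ, r sin θ) = (3.896847, -27.727506)
θ=278°: h = r sin θ − e = -27.727506 − 7 = -34.727506
θ=278°: x = r cos θ + √(L² − h²) = 3.896847 + 167.436556 = 171.333403
θ=346°: crank pin P = (r cos θ, r sin θ) = (27.168280, -6.773813)
θ=346°: h = r sin θ − e = -6.773813 − 7 = -13.773813
θ=346°: x = r cos θ + √(L² − h²) = 27.168280 + 170.444367 = 197.612647

θ=74°: 177.5542
θ=278°: 171.3334
θ=346°: 197.6126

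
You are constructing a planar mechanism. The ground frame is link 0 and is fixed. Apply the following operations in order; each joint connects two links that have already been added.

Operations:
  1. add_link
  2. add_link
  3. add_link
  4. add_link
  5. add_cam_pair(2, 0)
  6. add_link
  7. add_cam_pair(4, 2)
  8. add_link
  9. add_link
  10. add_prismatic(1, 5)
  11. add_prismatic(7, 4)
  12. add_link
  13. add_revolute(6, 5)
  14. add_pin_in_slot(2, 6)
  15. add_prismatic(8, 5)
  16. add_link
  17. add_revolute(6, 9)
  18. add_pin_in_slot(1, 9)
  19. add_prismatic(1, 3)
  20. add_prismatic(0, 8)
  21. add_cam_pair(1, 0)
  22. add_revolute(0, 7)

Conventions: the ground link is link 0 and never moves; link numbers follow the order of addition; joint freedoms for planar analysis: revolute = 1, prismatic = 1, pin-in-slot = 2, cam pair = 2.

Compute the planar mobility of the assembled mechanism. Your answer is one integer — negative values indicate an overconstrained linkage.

link 0 = ground. State L|J1|J2 = 1|0|0
+link1  2|0|0
+link2  3|0|0
+link3  4|0|0
+link4  5|0|0
C(2,0) f=2→J2  5|0|1
+link5  6|0|1
C(4,2) f=2→J2  6|0|2
+link6  7|0|2
+link7  8|0|2
P(1,5) f=1→J1  8|1|2
P(7,4) f=1→J1  8|2|2
+link8  9|2|2
R(6,5) f=1→J1  9|3|2
PS(2,6) f=2→J2  9|3|3
P(8,5) f=1→J1  9|4|3
+link9  10|4|3
R(6,9) f=1→J1  10|5|3
PS(1,9) f=2→J2  10|5|4
P(1,3) f=1→J1  10|6|4
P(0,8) f=1→J1  10|7|4
C(1,0) f=2→J2  10|7|5
R(0,7) f=1→J1  10|8|5
M = 3(10−1)−2·8−5 = 27−16−5 = 6

M = 6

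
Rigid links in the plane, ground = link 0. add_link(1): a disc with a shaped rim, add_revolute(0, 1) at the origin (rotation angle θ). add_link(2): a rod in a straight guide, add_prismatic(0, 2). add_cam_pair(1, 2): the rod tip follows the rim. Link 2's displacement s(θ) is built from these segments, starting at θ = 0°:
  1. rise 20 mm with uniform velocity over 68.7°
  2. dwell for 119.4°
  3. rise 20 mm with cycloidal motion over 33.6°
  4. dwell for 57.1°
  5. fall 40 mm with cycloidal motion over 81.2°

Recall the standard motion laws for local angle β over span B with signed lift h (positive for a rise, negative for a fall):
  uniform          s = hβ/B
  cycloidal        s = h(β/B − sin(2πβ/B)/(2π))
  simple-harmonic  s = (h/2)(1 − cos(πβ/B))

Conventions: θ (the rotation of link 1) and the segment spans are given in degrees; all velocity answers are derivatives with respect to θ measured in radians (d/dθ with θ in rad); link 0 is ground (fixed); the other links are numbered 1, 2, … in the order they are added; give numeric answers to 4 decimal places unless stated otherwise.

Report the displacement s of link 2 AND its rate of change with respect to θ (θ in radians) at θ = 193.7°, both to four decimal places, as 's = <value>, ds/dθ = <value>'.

segment 1 (0° to 68.7°, uniform, h = 20) is passed completely: s = 0.0000 + (20) = 20.0000
segment 2 (68.7° to 188.1°, dwell): s unchanged at 20.0000
θ = 193.7° falls in segment 3 (188.1° to 221.7°, cycloidal, h = 20): β = 193.7 − 188.1 = 5.6°, B = 33.6°; Δs = 20·(0.1667 − sin(2π·0.1667)/(2π)) = 0.5767; s = 20.0000 + 0.5767 = 20.5767
velocity in seg [188.1°–221.7°] (cycloidal), θ in radians: β = 5.6° = 0.0977 rad, B = 33.6° = 0.5864 rad; ds/dθ = (h/B)(1 − cos(2πβ/B)) = (20/0.5864)(1 − cos(2π·0.1667)) = 17.052315 mm/rad

s = 20.5767, ds/dθ = 17.0523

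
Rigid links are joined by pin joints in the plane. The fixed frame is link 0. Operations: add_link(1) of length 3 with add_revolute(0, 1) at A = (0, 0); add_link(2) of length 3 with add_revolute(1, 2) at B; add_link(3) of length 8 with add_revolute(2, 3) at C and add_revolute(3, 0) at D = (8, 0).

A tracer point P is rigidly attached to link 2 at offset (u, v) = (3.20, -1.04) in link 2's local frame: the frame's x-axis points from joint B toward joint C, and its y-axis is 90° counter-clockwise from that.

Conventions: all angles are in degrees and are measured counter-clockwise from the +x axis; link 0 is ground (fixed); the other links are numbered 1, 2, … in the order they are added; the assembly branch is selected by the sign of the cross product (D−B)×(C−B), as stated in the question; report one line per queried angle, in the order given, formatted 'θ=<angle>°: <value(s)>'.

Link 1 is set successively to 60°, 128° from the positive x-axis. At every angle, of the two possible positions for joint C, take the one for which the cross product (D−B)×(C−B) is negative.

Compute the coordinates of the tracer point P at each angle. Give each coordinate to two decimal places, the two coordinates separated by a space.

A=(0,0), D=(8.00,0)
θ=60°: B = A + 3.00·(cos60°, sin60°) = (1.5000, 2.5981)
θ=60°: |BD| = 7.0000
θ=60°: circle(B,3.00) ∩ circle(D,8.00): a=-0.4286, h=2.9692
θ=60°:   candidates: C₊=(2.2041,5.5143) cross=20.785; C₋=(0.0000,0.0000) cross=-20.785
θ=60°:   branch - wants cross < 0 → take C=(0.0000,0.0000) (cross=-20.785)
θ=60°: ex = (C−B)/|BC| = (-0.5000,-0.8660); ey = (0.8660,-0.5000)
θ=60°: P = B + 3.20·ex + -1.04·ey = (-1.0007,0.3468)
θ=128°: B = A + 3.00·(cos128°, sin128°) = (-1.8470, 2.3640)
θ=128°: |BD| = 10.1268
θ=128°: circle(B,3.00) ∩ circle(D,8.00): a=2.3478, h=1.8675
θ=128°:   candidates: C₊=(0.8719,3.6319) cross=18.912; C₋=(-0.0000,0.0000) cross=-18.912
θ=128°:   branch - wants cross < 0 → take C=(-0.0000,0.0000) (cross=-18.912)
θ=128°: ex = (C−B)/|BC| = (0.6157,-0.7880); ey = (0.7880,0.6157)
θ=128°: P = B + 3.20·ex + -1.04·ey = (-0.6964,-0.7979)

θ=60°: -1.00 0.35
θ=128°: -0.70 -0.80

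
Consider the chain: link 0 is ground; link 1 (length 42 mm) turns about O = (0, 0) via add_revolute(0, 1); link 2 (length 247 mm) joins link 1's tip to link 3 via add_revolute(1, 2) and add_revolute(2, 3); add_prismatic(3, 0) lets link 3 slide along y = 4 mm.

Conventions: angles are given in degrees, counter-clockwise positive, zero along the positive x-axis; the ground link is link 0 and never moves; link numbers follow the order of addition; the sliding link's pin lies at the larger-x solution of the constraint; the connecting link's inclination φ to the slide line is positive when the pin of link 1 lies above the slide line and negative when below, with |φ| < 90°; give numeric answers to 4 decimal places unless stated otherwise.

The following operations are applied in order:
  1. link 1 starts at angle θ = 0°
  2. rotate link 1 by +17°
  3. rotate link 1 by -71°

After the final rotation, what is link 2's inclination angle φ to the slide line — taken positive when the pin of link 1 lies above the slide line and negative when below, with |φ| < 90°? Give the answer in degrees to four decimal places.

geometry: r = 42 mm, L = 247 mm, e = 4 mm; θ starts at 0°
rotate link 1 by +17°: θ ← 0° +17° = 17°
rotate link 1 by -71°: θ ← 17° -71° = -54°
h = r sin θ − e = -33.978714 − 4 = -37.978714
sin φ = h / L = -37.978714 / 247 = -0.15375997
φ = arcsin(-0.15375997) = -8.844886°

-8.8449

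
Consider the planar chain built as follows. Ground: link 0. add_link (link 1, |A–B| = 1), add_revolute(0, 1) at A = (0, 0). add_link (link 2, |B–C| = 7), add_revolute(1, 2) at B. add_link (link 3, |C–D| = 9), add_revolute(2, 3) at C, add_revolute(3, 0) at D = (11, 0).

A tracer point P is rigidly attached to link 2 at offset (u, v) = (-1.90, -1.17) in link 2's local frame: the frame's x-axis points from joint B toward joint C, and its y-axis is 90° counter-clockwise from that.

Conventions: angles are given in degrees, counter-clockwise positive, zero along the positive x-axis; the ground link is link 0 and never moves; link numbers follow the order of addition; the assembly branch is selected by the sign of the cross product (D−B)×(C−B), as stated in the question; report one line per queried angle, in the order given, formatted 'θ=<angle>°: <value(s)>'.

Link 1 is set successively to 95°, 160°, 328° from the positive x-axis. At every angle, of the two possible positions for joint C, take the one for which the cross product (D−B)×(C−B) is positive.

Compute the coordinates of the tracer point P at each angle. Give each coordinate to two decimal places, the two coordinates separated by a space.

A=(0,0), D=(11.00,0)
θ=95°: B = A + 1.00·(cos95°, sin95°) = (-0.0872, 0.9962)
θ=95°: |BD| = 11.1318
θ=95°: circle(B,7.00) ∩ circle(D,9.00): a=4.1286, h=5.6529
θ=95°:   candidates: C₊=(4.5307,6.2569) cross=62.927; C₋=(3.5190,-5.0034) cross=-62.927
θ=95°:   branch + wants cross > 0 → take C=(4.5307,6.2569) (cross=62.927)
θ=95°: ex = (C−B)/|BC| = (0.6597,0.7515); ey = (-0.7515,0.6597)
θ=95°: P = B + -1.90·ex + -1.17·ey = (-0.4613,-1.2036)
θ=160°: B = A + 1.00·(cos160°, sin160°) = (-0.9397, 0.3420)
θ=160°: |BD| = 11.9446
θ=160°: circle(B,7.00) ∩ circle(D,9.00): a=4.6328, h=5.2476
θ=160°:   candidates: C₊=(3.8414,5.4548) cross=62.681; C₋=(3.5409,-5.0361) cross=-62.681
θ=160°:   branch + wants cross > 0 → take C=(3.8414,5.4548) (cross=62.681)
θ=160°: ex = (C−B)/|BC| = (0.6830,0.7304); ey = (-0.7304,0.6830)
θ=160°: P = B + -1.90·ex + -1.17·ey = (-1.3829,-1.8449)
θ=328°: B = A + 1.00·(cos328°, sin328°) = (0.8480, -0.5299)
θ=328°: |BD| = 10.1658
θ=328°: circle(B,7.00) ∩ circle(D,9.00): a=3.5090, h=6.0570
θ=328°:   candidates: C₊=(4.0365,5.7017) cross=61.574; C₋=(4.6680,-6.3958) cross=-61.574
θ=328°:   branch + wants cross > 0 → take C=(4.0365,5.7017) (cross=61.574)
θ=328°: ex = (C−B)/|BC| = (0.4555,0.8902); ey = (-0.8902,0.4555)
θ=328°: P = B + -1.90·ex + -1.17·ey = (1.0242,-2.7543)

θ=95°: -0.46 -1.20
θ=160°: -1.38 -1.84
θ=328°: 1.02 -2.75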